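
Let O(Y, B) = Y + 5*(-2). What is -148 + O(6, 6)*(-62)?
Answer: 100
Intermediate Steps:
O(Y, B) = -10 + Y (O(Y, B) = Y - 10 = -10 + Y)
-148 + O(6, 6)*(-62) = -148 + (-10 + 6)*(-62) = -148 - 4*(-62) = -148 + 248 = 100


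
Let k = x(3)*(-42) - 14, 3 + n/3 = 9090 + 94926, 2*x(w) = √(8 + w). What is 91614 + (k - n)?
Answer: -220439 - 21*√11 ≈ -2.2051e+5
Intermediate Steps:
x(w) = √(8 + w)/2
n = 312039 (n = -9 + 3*(9090 + 94926) = -9 + 3*104016 = -9 + 312048 = 312039)
k = -14 - 21*√11 (k = (√(8 + 3)/2)*(-42) - 14 = (√11/2)*(-42) - 14 = -21*√11 - 14 = -14 - 21*√11 ≈ -83.649)
91614 + (k - n) = 91614 + ((-14 - 21*√11) - 1*312039) = 91614 + ((-14 - 21*√11) - 312039) = 91614 + (-312053 - 21*√11) = -220439 - 21*√11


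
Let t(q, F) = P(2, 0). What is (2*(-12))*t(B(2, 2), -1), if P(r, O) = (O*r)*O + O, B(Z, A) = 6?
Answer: 0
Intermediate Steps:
P(r, O) = O + r*O² (P(r, O) = r*O² + O = O + r*O²)
t(q, F) = 0 (t(q, F) = 0*(1 + 0*2) = 0*(1 + 0) = 0*1 = 0)
(2*(-12))*t(B(2, 2), -1) = (2*(-12))*0 = -24*0 = 0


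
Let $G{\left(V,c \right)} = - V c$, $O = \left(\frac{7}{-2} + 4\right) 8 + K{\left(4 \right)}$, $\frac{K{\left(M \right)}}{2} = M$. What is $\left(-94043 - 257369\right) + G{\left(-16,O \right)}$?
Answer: $-351220$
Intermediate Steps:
$K{\left(M \right)} = 2 M$
$O = 12$ ($O = \left(\frac{7}{-2} + 4\right) 8 + 2 \cdot 4 = \left(7 \left(- \frac{1}{2}\right) + 4\right) 8 + 8 = \left(- \frac{7}{2} + 4\right) 8 + 8 = \frac{1}{2} \cdot 8 + 8 = 4 + 8 = 12$)
$G{\left(V,c \right)} = - V c$
$\left(-94043 - 257369\right) + G{\left(-16,O \right)} = \left(-94043 - 257369\right) - \left(-16\right) 12 = -351412 + 192 = -351220$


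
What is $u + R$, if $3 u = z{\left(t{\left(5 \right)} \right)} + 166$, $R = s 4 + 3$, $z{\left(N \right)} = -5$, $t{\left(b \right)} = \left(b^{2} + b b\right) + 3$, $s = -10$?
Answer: $\frac{50}{3} \approx 16.667$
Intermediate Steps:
$t{\left(b \right)} = 3 + 2 b^{2}$ ($t{\left(b \right)} = \left(b^{2} + b^{2}\right) + 3 = 2 b^{2} + 3 = 3 + 2 b^{2}$)
$R = -37$ ($R = \left(-10\right) 4 + 3 = -40 + 3 = -37$)
$u = \frac{161}{3}$ ($u = \frac{-5 + 166}{3} = \frac{1}{3} \cdot 161 = \frac{161}{3} \approx 53.667$)
$u + R = \frac{161}{3} - 37 = \frac{50}{3}$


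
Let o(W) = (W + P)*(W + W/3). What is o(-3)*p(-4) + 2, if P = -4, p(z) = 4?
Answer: 114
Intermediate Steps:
o(W) = 4*W*(-4 + W)/3 (o(W) = (W - 4)*(W + W/3) = (-4 + W)*(W + W*(1/3)) = (-4 + W)*(W + W/3) = (-4 + W)*(4*W/3) = 4*W*(-4 + W)/3)
o(-3)*p(-4) + 2 = ((4/3)*(-3)*(-4 - 3))*4 + 2 = ((4/3)*(-3)*(-7))*4 + 2 = 28*4 + 2 = 112 + 2 = 114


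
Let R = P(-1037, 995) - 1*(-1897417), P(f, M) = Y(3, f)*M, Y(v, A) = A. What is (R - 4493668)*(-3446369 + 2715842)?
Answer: 2650400170782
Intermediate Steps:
P(f, M) = M*f (P(f, M) = f*M = M*f)
R = 865602 (R = 995*(-1037) - 1*(-1897417) = -1031815 + 1897417 = 865602)
(R - 4493668)*(-3446369 + 2715842) = (865602 - 4493668)*(-3446369 + 2715842) = -3628066*(-730527) = 2650400170782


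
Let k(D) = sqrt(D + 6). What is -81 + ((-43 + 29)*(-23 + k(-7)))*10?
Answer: 3139 - 140*I ≈ 3139.0 - 140.0*I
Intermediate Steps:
k(D) = sqrt(6 + D)
-81 + ((-43 + 29)*(-23 + k(-7)))*10 = -81 + ((-43 + 29)*(-23 + sqrt(6 - 7)))*10 = -81 - 14*(-23 + sqrt(-1))*10 = -81 - 14*(-23 + I)*10 = -81 + (322 - 14*I)*10 = -81 + (3220 - 140*I) = 3139 - 140*I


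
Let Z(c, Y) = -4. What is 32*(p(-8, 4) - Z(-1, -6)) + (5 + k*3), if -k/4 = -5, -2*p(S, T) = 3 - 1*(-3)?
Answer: 97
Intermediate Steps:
p(S, T) = -3 (p(S, T) = -(3 - 1*(-3))/2 = -(3 + 3)/2 = -½*6 = -3)
k = 20 (k = -4*(-5) = 20)
32*(p(-8, 4) - Z(-1, -6)) + (5 + k*3) = 32*(-3 - 1*(-4)) + (5 + 20*3) = 32*(-3 + 4) + (5 + 60) = 32*1 + 65 = 32 + 65 = 97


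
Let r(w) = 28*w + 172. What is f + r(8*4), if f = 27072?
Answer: 28140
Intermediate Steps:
r(w) = 172 + 28*w
f + r(8*4) = 27072 + (172 + 28*(8*4)) = 27072 + (172 + 28*32) = 27072 + (172 + 896) = 27072 + 1068 = 28140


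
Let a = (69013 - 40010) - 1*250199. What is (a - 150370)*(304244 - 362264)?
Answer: 21558259320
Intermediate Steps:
a = -221196 (a = 29003 - 250199 = -221196)
(a - 150370)*(304244 - 362264) = (-221196 - 150370)*(304244 - 362264) = -371566*(-58020) = 21558259320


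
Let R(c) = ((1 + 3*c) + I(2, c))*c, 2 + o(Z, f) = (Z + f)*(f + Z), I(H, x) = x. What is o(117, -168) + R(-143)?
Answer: 84252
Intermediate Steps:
o(Z, f) = -2 + (Z + f)² (o(Z, f) = -2 + (Z + f)*(f + Z) = -2 + (Z + f)*(Z + f) = -2 + (Z + f)²)
R(c) = c*(1 + 4*c) (R(c) = ((1 + 3*c) + c)*c = (1 + 4*c)*c = c*(1 + 4*c))
o(117, -168) + R(-143) = (-2 + (117 - 168)²) - 143*(1 + 4*(-143)) = (-2 + (-51)²) - 143*(1 - 572) = (-2 + 2601) - 143*(-571) = 2599 + 81653 = 84252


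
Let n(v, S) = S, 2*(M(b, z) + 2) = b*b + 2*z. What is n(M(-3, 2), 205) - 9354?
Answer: -9149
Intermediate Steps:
M(b, z) = -2 + z + b²/2 (M(b, z) = -2 + (b*b + 2*z)/2 = -2 + (b² + 2*z)/2 = -2 + (z + b²/2) = -2 + z + b²/2)
n(M(-3, 2), 205) - 9354 = 205 - 9354 = -9149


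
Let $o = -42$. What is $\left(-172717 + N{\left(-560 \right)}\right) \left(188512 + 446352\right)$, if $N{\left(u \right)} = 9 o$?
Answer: $-109891784080$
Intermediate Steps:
$N{\left(u \right)} = -378$ ($N{\left(u \right)} = 9 \left(-42\right) = -378$)
$\left(-172717 + N{\left(-560 \right)}\right) \left(188512 + 446352\right) = \left(-172717 - 378\right) \left(188512 + 446352\right) = \left(-173095\right) 634864 = -109891784080$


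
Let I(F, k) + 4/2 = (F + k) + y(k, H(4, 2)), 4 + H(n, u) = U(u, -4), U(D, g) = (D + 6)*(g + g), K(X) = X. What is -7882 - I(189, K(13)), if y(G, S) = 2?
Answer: -8084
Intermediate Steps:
U(D, g) = 2*g*(6 + D) (U(D, g) = (6 + D)*(2*g) = 2*g*(6 + D))
H(n, u) = -52 - 8*u (H(n, u) = -4 + 2*(-4)*(6 + u) = -4 + (-48 - 8*u) = -52 - 8*u)
I(F, k) = F + k (I(F, k) = -2 + ((F + k) + 2) = -2 + (2 + F + k) = F + k)
-7882 - I(189, K(13)) = -7882 - (189 + 13) = -7882 - 1*202 = -7882 - 202 = -8084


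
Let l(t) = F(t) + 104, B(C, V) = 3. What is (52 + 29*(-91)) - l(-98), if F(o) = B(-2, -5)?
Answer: -2694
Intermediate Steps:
F(o) = 3
l(t) = 107 (l(t) = 3 + 104 = 107)
(52 + 29*(-91)) - l(-98) = (52 + 29*(-91)) - 1*107 = (52 - 2639) - 107 = -2587 - 107 = -2694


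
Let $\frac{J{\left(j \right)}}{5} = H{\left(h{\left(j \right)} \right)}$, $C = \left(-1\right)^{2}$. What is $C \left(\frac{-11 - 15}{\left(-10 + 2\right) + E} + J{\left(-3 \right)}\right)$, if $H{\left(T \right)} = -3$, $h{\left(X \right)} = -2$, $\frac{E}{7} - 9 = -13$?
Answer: $- \frac{257}{18} \approx -14.278$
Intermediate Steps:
$E = -28$ ($E = 63 + 7 \left(-13\right) = 63 - 91 = -28$)
$C = 1$
$J{\left(j \right)} = -15$ ($J{\left(j \right)} = 5 \left(-3\right) = -15$)
$C \left(\frac{-11 - 15}{\left(-10 + 2\right) + E} + J{\left(-3 \right)}\right) = 1 \left(\frac{-11 - 15}{\left(-10 + 2\right) - 28} - 15\right) = 1 \left(- \frac{26}{-8 - 28} - 15\right) = 1 \left(- \frac{26}{-36} - 15\right) = 1 \left(\left(-26\right) \left(- \frac{1}{36}\right) - 15\right) = 1 \left(\frac{13}{18} - 15\right) = 1 \left(- \frac{257}{18}\right) = - \frac{257}{18}$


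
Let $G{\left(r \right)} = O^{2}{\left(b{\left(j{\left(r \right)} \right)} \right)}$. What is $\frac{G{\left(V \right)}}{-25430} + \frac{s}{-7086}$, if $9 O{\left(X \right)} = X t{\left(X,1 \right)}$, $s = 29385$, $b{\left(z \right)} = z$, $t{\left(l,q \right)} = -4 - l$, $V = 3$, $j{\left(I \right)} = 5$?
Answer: $- \frac{12457295}{3003283} \approx -4.1479$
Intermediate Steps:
$O{\left(X \right)} = \frac{X \left(-4 - X\right)}{9}$
$G{\left(r \right)} = 25$ ($G{\left(r \right)} = \left(\left(- \frac{1}{9}\right) 5 \left(4 + 5\right)\right)^{2} = \left(\left(- \frac{1}{9}\right) 5 \cdot 9\right)^{2} = \left(-5\right)^{2} = 25$)
$\frac{G{\left(V \right)}}{-25430} + \frac{s}{-7086} = \frac{25}{-25430} + \frac{29385}{-7086} = 25 \left(- \frac{1}{25430}\right) + 29385 \left(- \frac{1}{7086}\right) = - \frac{5}{5086} - \frac{9795}{2362} = - \frac{12457295}{3003283}$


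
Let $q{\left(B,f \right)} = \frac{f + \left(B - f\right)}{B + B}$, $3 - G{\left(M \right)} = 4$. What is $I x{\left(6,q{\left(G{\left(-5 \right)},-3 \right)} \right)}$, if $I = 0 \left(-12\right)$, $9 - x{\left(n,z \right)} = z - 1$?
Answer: $0$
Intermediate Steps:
$G{\left(M \right)} = -1$ ($G{\left(M \right)} = 3 - 4 = -1$)
$q{\left(B,f \right)} = \frac{1}{2}$ ($q{\left(B,f \right)} = \frac{B}{2 B} = B \frac{1}{2 B} = \frac{1}{2}$)
$x{\left(n,z \right)} = 10 - z$ ($x{\left(n,z \right)} = 9 - \left(z - 1\right) = 9 - \left(-1 + z\right) = 10 - z$)
$I = 0$
$I x{\left(6,q{\left(G{\left(-5 \right)},-3 \right)} \right)} = 0 \left(10 - \frac{1}{2}\right) = 0 \cdot \frac{19}{2} = 0$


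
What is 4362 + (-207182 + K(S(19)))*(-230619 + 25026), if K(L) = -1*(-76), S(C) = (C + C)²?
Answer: 42579548220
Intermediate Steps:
S(C) = 4*C² (S(C) = (2*C)² = 4*C²)
K(L) = 76
4362 + (-207182 + K(S(19)))*(-230619 + 25026) = 4362 + (-207182 + 76)*(-230619 + 25026) = 4362 - 207106*(-205593) = 4362 + 42579543858 = 42579548220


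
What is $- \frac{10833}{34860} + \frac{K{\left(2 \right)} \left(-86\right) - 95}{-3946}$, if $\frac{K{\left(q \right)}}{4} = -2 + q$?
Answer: $- \frac{6572553}{22926260} \approx -0.28668$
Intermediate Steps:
$K{\left(q \right)} = -8 + 4 q$ ($K{\left(q \right)} = 4 \left(-2 + q\right) = -8 + 4 q$)
$- \frac{10833}{34860} + \frac{K{\left(2 \right)} \left(-86\right) - 95}{-3946} = - \frac{10833}{34860} + \frac{\left(-8 + 4 \cdot 2\right) \left(-86\right) - 95}{-3946} = \left(-10833\right) \frac{1}{34860} + \left(\left(-8 + 8\right) \left(-86\right) - 95\right) \left(- \frac{1}{3946}\right) = - \frac{3611}{11620} + \left(0 \left(-86\right) - 95\right) \left(- \frac{1}{3946}\right) = - \frac{3611}{11620} + \left(0 - 95\right) \left(- \frac{1}{3946}\right) = - \frac{3611}{11620} - - \frac{95}{3946} = - \frac{3611}{11620} + \frac{95}{3946} = - \frac{6572553}{22926260}$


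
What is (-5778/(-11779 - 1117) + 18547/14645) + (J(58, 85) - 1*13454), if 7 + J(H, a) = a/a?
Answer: -1270878821139/94430960 ≈ -13458.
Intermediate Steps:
J(H, a) = -6 (J(H, a) = -7 + a/a = -7 + 1 = -6)
(-5778/(-11779 - 1117) + 18547/14645) + (J(58, 85) - 1*13454) = (-5778/(-11779 - 1117) + 18547/14645) + (-6 - 1*13454) = (-5778/(-12896) + 18547*(1/14645)) + (-6 - 13454) = (-5778*(-1/12896) + 18547/14645) - 13460 = (2889/6448 + 18547/14645) - 13460 = 161900461/94430960 - 13460 = -1270878821139/94430960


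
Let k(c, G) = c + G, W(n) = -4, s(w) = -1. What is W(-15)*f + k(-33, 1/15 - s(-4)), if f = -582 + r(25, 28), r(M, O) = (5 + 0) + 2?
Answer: 34021/15 ≈ 2268.1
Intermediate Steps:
r(M, O) = 7 (r(M, O) = 5 + 2 = 7)
k(c, G) = G + c
f = -575 (f = -582 + 7 = -575)
W(-15)*f + k(-33, 1/15 - s(-4)) = -4*(-575) + ((1/15 - 1*(-1)) - 33) = 2300 + ((1/15 + 1) - 33) = 2300 + (16/15 - 33) = 2300 - 479/15 = 34021/15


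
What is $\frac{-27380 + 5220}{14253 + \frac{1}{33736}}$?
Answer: $- \frac{747589760}{480839209} \approx -1.5548$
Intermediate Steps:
$\frac{-27380 + 5220}{14253 + \frac{1}{33736}} = - \frac{22160}{14253 + \frac{1}{33736}} = - \frac{22160}{\frac{480839209}{33736}} = \left(-22160\right) \frac{33736}{480839209} = - \frac{747589760}{480839209}$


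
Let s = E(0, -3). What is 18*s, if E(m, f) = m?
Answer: 0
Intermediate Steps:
s = 0
18*s = 18*0 = 0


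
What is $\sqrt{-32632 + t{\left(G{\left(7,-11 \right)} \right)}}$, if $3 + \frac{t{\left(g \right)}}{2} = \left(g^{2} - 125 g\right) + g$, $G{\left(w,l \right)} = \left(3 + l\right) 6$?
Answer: $i \sqrt{16126} \approx 126.99 i$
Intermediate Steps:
$G{\left(w,l \right)} = 18 + 6 l$
$t{\left(g \right)} = -6 - 248 g + 2 g^{2}$ ($t{\left(g \right)} = -6 + 2 \left(\left(g^{2} - 125 g\right) + g\right) = -6 + 2 \left(g^{2} - 124 g\right) = -6 + \left(- 248 g + 2 g^{2}\right) = -6 - 248 g + 2 g^{2}$)
$\sqrt{-32632 + t{\left(G{\left(7,-11 \right)} \right)}} = \sqrt{-32632 - \left(6 - 2 \left(18 + 6 \left(-11\right)\right)^{2} + 248 \left(18 + 6 \left(-11\right)\right)\right)} = \sqrt{-32632 - \left(6 - 2 \left(18 - 66\right)^{2} + 248 \left(18 - 66\right)\right)} = \sqrt{-32632 - \left(-11898 - 4608\right)} = \sqrt{-32632 + \left(-6 + 11904 + 2 \cdot 2304\right)} = \sqrt{-32632 + \left(-6 + 11904 + 4608\right)} = \sqrt{-32632 + 16506} = \sqrt{-16126} = i \sqrt{16126}$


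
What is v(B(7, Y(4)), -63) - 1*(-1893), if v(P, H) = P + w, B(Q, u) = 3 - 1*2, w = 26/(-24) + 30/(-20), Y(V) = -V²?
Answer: 22697/12 ≈ 1891.4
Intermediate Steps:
w = -31/12 (w = 26*(-1/24) + 30*(-1/20) = -13/12 - 3/2 = -31/12 ≈ -2.5833)
B(Q, u) = 1 (B(Q, u) = 3 - 2 = 1)
v(P, H) = -31/12 + P (v(P, H) = P - 31/12 = -31/12 + P)
v(B(7, Y(4)), -63) - 1*(-1893) = (-31/12 + 1) - 1*(-1893) = -19/12 + 1893 = 22697/12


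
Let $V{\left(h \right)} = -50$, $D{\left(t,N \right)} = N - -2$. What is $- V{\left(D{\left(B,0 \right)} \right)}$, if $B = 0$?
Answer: $50$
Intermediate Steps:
$D{\left(t,N \right)} = 2 + N$ ($D{\left(t,N \right)} = N + 2 = 2 + N$)
$- V{\left(D{\left(B,0 \right)} \right)} = \left(-1\right) \left(-50\right) = 50$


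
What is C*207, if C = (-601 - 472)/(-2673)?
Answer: 24679/297 ≈ 83.094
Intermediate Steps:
C = 1073/2673 (C = -1073*(-1/2673) = 1073/2673 ≈ 0.40142)
C*207 = (1073/2673)*207 = 24679/297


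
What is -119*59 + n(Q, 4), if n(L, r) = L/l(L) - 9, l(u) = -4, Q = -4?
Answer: -7029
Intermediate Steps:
n(L, r) = -9 - L/4 (n(L, r) = L/(-4) - 9 = L*(-¼) - 9 = -L/4 - 9 = -9 - L/4)
-119*59 + n(Q, 4) = -119*59 + (-9 - ¼*(-4)) = -7021 + (-9 + 1) = -7021 - 8 = -7029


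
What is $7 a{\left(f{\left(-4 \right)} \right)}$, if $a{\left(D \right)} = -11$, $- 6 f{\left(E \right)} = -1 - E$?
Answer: $-77$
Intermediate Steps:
$f{\left(E \right)} = \frac{1}{6} + \frac{E}{6}$ ($f{\left(E \right)} = - \frac{-1 - E}{6} = \frac{1}{6} + \frac{E}{6}$)
$7 a{\left(f{\left(-4 \right)} \right)} = 7 \left(-11\right) = -77$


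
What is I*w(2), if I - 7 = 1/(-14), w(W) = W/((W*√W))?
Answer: 97*√2/28 ≈ 4.8992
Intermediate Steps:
w(W) = W^(-½) (w(W) = W/(W^(3/2)) = W/W^(3/2) = W^(-½))
I = 97/14 (I = 7 + 1/(-14) = 7 - 1/14 = 97/14 ≈ 6.9286)
I*w(2) = 97/(14*√2) = 97*(√2/2)/14 = 97*√2/28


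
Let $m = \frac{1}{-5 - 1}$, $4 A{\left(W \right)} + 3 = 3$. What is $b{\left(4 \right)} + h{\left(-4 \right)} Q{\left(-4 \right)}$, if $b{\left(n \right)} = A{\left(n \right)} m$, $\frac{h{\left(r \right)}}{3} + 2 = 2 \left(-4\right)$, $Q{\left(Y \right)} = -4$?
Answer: $120$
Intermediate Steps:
$A{\left(W \right)} = 0$ ($A{\left(W \right)} = - \frac{3}{4} + \frac{1}{4} \cdot 3 = - \frac{3}{4} + \frac{3}{4} = 0$)
$m = - \frac{1}{6}$ ($m = \frac{1}{-6} = - \frac{1}{6} \approx -0.16667$)
$h{\left(r \right)} = -30$ ($h{\left(r \right)} = -6 + 3 \cdot 2 \left(-4\right) = -6 + 3 \left(-8\right) = -6 - 24 = -30$)
$b{\left(n \right)} = 0$ ($b{\left(n \right)} = 0 \left(- \frac{1}{6}\right) = 0$)
$b{\left(4 \right)} + h{\left(-4 \right)} Q{\left(-4 \right)} = 0 - -120 = 0 + 120 = 120$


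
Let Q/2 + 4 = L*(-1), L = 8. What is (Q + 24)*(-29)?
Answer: 0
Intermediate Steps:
Q = -24 (Q = -8 + 2*(8*(-1)) = -8 + 2*(-8) = -8 - 16 = -24)
(Q + 24)*(-29) = (-24 + 24)*(-29) = 0*(-29) = 0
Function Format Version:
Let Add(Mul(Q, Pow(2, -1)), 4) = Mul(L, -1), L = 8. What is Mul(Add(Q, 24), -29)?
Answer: 0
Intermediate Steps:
Q = -24 (Q = Add(-8, Mul(2, Mul(8, -1))) = Add(-8, Mul(2, -8)) = Add(-8, -16) = -24)
Mul(Add(Q, 24), -29) = Mul(Add(-24, 24), -29) = Mul(0, -29) = 0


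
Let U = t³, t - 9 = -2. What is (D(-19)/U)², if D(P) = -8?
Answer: 64/117649 ≈ 0.00054399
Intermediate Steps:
t = 7 (t = 9 - 2 = 7)
U = 343 (U = 7³ = 343)
(D(-19)/U)² = (-8/343)² = 64/117649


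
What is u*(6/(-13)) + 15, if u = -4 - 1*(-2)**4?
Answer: 315/13 ≈ 24.231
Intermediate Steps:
u = -20 (u = -4 - 1*16 = -4 - 16 = -20)
u*(6/(-13)) + 15 = -120/(-13) + 15 = -120*(-1)/13 + 15 = -20*(-6/13) + 15 = 120/13 + 15 = 315/13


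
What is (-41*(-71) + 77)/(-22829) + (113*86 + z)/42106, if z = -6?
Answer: 1295980/12989701 ≈ 0.099770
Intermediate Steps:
(-41*(-71) + 77)/(-22829) + (113*86 + z)/42106 = (-41*(-71) + 77)/(-22829) + (113*86 - 6)/42106 = (2911 + 77)*(-1/22829) + (9718 - 6)*(1/42106) = 2988*(-1/22829) + 9712*(1/42106) = -2988/22829 + 4856/21053 = 1295980/12989701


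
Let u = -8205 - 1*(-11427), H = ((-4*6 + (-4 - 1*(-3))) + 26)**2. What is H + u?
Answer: 3223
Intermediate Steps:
H = 1 (H = ((-24 + (-4 + 3)) + 26)**2 = ((-24 - 1) + 26)**2 = (-25 + 26)**2 = 1**2 = 1)
u = 3222 (u = -8205 + 11427 = 3222)
H + u = 1 + 3222 = 3223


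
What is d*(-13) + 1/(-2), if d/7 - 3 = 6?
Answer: -1639/2 ≈ -819.50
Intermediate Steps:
d = 63 (d = 21 + 7*6 = 21 + 42 = 63)
d*(-13) + 1/(-2) = 63*(-13) + 1/(-2) = -819 - ½ = -1639/2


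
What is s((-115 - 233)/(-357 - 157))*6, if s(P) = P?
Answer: 1044/257 ≈ 4.0623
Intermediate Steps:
s((-115 - 233)/(-357 - 157))*6 = ((-115 - 233)/(-357 - 157))*6 = -348/(-514)*6 = -348*(-1/514)*6 = (174/257)*6 = 1044/257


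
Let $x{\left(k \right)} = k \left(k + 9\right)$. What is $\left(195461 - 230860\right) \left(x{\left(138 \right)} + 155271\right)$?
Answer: $-6214542243$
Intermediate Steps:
$x{\left(k \right)} = k \left(9 + k\right)$
$\left(195461 - 230860\right) \left(x{\left(138 \right)} + 155271\right) = \left(195461 - 230860\right) \left(138 \left(9 + 138\right) + 155271\right) = - 35399 \left(138 \cdot 147 + 155271\right) = - 35399 \left(20286 + 155271\right) = \left(-35399\right) 175557 = -6214542243$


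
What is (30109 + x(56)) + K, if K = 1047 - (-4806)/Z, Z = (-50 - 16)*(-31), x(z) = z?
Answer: 10644093/341 ≈ 31214.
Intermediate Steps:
Z = 2046 (Z = -66*(-31) = 2046)
K = 357828/341 (K = 1047 - (-4806)/2046 = 1047 - 1*(-801/341) = 1047 + 801/341 = 357828/341 ≈ 1049.3)
(30109 + x(56)) + K = (30109 + 56) + 357828/341 = 30165 + 357828/341 = 10644093/341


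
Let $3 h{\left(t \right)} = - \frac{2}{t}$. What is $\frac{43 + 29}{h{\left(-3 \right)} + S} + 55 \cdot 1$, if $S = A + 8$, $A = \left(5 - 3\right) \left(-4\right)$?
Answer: $379$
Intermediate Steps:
$A = -8$ ($A = 2 \left(-4\right) = -8$)
$h{\left(t \right)} = - \frac{2}{3 t}$ ($h{\left(t \right)} = \frac{\left(-2\right) \frac{1}{t}}{3} = - \frac{2}{3 t}$)
$S = 0$ ($S = -8 + 8 = 0$)
$\frac{43 + 29}{h{\left(-3 \right)} + S} + 55 \cdot 1 = \frac{43 + 29}{- \frac{2}{3 \left(-3\right)} + 0} + 55 \cdot 1 = \frac{72}{\left(- \frac{2}{3}\right) \left(- \frac{1}{3}\right) + 0} + 55 = \frac{72}{\frac{2}{9} + 0} + 55 = \frac{72}{\frac{2}{9}} + 55 = 72 \cdot \frac{9}{2} + 55 = 324 + 55 = 379$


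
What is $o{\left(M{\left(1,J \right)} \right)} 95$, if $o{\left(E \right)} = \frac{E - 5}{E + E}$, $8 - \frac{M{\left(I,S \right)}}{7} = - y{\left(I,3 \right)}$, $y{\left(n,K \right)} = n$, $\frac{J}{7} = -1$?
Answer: $\frac{2755}{63} \approx 43.73$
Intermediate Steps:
$J = -7$ ($J = 7 \left(-1\right) = -7$)
$M{\left(I,S \right)} = 56 + 7 I$ ($M{\left(I,S \right)} = 56 - 7 \left(- I\right) = 56 + 7 I$)
$o{\left(E \right)} = \frac{-5 + E}{2 E}$
$o{\left(M{\left(1,J \right)} \right)} 95 = \frac{-5 + \left(56 + 7 \cdot 1\right)}{2 \left(56 + 7 \cdot 1\right)} 95 = \frac{-5 + \left(56 + 7\right)}{2 \left(56 + 7\right)} 95 = \frac{-5 + 63}{2 \cdot 63} \cdot 95 = \frac{1}{2} \cdot \frac{1}{63} \cdot 58 \cdot 95 = \frac{29}{63} \cdot 95 = \frac{2755}{63}$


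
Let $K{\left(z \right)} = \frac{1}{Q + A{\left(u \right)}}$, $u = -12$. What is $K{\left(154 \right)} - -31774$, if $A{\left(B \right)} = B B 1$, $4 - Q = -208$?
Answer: $\frac{11311545}{356} \approx 31774.0$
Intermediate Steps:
$Q = 212$ ($Q = 4 - -208 = 4 + 208 = 212$)
$A{\left(B \right)} = B^{2}$ ($A{\left(B \right)} = B^{2} \cdot 1 = B^{2}$)
$K{\left(z \right)} = \frac{1}{356}$ ($K{\left(z \right)} = \frac{1}{212 + \left(-12\right)^{2}} = \frac{1}{212 + 144} = \frac{1}{356}$)
$K{\left(154 \right)} - -31774 = \frac{1}{356} - -31774 = \frac{1}{356} + 31774 = \frac{11311545}{356}$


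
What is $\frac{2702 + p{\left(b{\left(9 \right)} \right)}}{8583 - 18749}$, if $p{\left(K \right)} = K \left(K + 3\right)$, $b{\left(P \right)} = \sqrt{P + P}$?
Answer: $- \frac{80}{299} - \frac{9 \sqrt{2}}{10166} \approx -0.26881$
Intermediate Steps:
$b{\left(P \right)} = \sqrt{2} \sqrt{P}$ ($b{\left(P \right)} = \sqrt{2 P} = \sqrt{2} \sqrt{P}$)
$p{\left(K \right)} = K \left(3 + K\right)$
$\frac{2702 + p{\left(b{\left(9 \right)} \right)}}{8583 - 18749} = \frac{2702 + \sqrt{2} \sqrt{9} \left(3 + \sqrt{2} \sqrt{9}\right)}{8583 - 18749} = \frac{2702 + \sqrt{2} \cdot 3 \left(3 + \sqrt{2} \cdot 3\right)}{-10166} = \left(2702 + 3 \sqrt{2} \left(3 + 3 \sqrt{2}\right)\right) \left(- \frac{1}{10166}\right) = - \frac{1351}{5083} - \frac{3 \sqrt{2} \left(3 + 3 \sqrt{2}\right)}{10166}$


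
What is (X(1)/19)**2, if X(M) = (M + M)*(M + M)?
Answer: 16/361 ≈ 0.044321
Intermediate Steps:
X(M) = 4*M**2 (X(M) = (2*M)*(2*M) = 4*M**2)
(X(1)/19)**2 = ((4*1**2)/19)**2 = ((4*1)*(1/19))**2 = (4*(1/19))**2 = (4/19)**2 = 16/361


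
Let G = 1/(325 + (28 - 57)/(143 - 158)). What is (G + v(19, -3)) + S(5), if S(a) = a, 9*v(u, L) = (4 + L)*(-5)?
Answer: 196295/44136 ≈ 4.4475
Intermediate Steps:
v(u, L) = -20/9 - 5*L/9 (v(u, L) = ((4 + L)*(-5))/9 = (-20 - 5*L)/9 = -20/9 - 5*L/9)
G = 15/4904 (G = 1/(325 - 29/(-15)) = 1/(325 - 29*(-1/15)) = 1/(325 + 29/15) = 1/(4904/15) = 15/4904 ≈ 0.0030587)
(G + v(19, -3)) + S(5) = (15/4904 + (-20/9 - 5/9*(-3))) + 5 = (15/4904 + (-20/9 + 5/3)) + 5 = (15/4904 - 5/9) + 5 = -24385/44136 + 5 = 196295/44136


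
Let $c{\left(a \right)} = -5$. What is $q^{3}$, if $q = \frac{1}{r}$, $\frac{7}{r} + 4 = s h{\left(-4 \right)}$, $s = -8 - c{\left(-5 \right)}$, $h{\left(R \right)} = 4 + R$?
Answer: $- \frac{64}{343} \approx -0.18659$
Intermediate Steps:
$s = -3$ ($s = -8 - -5 = -8 + 5 = -3$)
$r = - \frac{7}{4}$ ($r = \frac{7}{-4 - 3 \left(4 - 4\right)} = \frac{7}{-4 - 0} = \frac{7}{-4 + 0} = \frac{7}{-4} = 7 \left(- \frac{1}{4}\right) = - \frac{7}{4} \approx -1.75$)
$q = - \frac{4}{7}$ ($q = \frac{1}{- \frac{7}{4}} = - \frac{4}{7} \approx -0.57143$)
$q^{3} = \left(- \frac{4}{7}\right)^{3} = - \frac{64}{343}$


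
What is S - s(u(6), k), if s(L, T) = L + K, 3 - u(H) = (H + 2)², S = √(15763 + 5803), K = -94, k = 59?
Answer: 155 + √21566 ≈ 301.85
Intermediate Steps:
S = √21566 ≈ 146.85
u(H) = 3 - (2 + H)² (u(H) = 3 - (H + 2)² = 3 - (2 + H)²)
s(L, T) = -94 + L (s(L, T) = L - 94 = -94 + L)
S - s(u(6), k) = √21566 - (-94 + (3 - (2 + 6)²)) = √21566 - (-94 + (3 - 1*8²)) = √21566 - (-94 + (3 - 1*64)) = √21566 - (-94 + (3 - 64)) = √21566 - (-94 - 61) = √21566 - 1*(-155) = √21566 + 155 = 155 + √21566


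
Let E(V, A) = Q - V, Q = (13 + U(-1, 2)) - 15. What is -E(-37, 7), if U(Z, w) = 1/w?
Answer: -71/2 ≈ -35.500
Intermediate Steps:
Q = -3/2 (Q = (13 + 1/2) - 15 = (13 + ½) - 15 = 27/2 - 15 = -3/2 ≈ -1.5000)
E(V, A) = -3/2 - V
-E(-37, 7) = -(-3/2 - 1*(-37)) = -(-3/2 + 37) = -1*71/2 = -71/2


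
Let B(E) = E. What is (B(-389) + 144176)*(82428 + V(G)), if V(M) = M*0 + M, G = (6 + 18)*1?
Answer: 11855525724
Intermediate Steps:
G = 24 (G = 24*1 = 24)
V(M) = M (V(M) = 0 + M = M)
(B(-389) + 144176)*(82428 + V(G)) = (-389 + 144176)*(82428 + 24) = 143787*82452 = 11855525724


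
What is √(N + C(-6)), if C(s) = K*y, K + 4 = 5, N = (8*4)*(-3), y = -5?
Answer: I*√101 ≈ 10.05*I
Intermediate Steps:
N = -96 (N = 32*(-3) = -96)
K = 1 (K = -4 + 5 = 1)
C(s) = -5 (C(s) = 1*(-5) = -5)
√(N + C(-6)) = √(-96 - 5) = √(-101) = I*√101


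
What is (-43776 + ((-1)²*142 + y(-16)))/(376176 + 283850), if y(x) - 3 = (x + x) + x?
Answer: -43679/660026 ≈ -0.066178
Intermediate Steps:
y(x) = 3 + 3*x (y(x) = 3 + ((x + x) + x) = 3 + (2*x + x) = 3 + 3*x)
(-43776 + ((-1)²*142 + y(-16)))/(376176 + 283850) = (-43776 + ((-1)²*142 + (3 + 3*(-16))))/(376176 + 283850) = (-43776 + (1*142 + (3 - 48)))/660026 = (-43776 + (142 - 45))*(1/660026) = (-43776 + 97)*(1/660026) = -43679*1/660026 = -43679/660026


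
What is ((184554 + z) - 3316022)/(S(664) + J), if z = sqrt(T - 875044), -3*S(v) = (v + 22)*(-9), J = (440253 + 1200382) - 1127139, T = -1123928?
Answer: -1565734/257777 + 3*I*sqrt(55527)/257777 ≈ -6.074 + 0.0027424*I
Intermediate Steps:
J = 513496 (J = 1640635 - 1127139 = 513496)
S(v) = 66 + 3*v (S(v) = -(v + 22)*(-9)/3 = -(22 + v)*(-9)/3 = -(-198 - 9*v)/3 = 66 + 3*v)
z = 6*I*sqrt(55527) (z = sqrt(-1123928 - 875044) = sqrt(-1998972) = 6*I*sqrt(55527) ≈ 1413.8*I)
((184554 + z) - 3316022)/(S(664) + J) = ((184554 + 6*I*sqrt(55527)) - 3316022)/((66 + 3*664) + 513496) = (-3131468 + 6*I*sqrt(55527))/((66 + 1992) + 513496) = (-3131468 + 6*I*sqrt(55527))/(2058 + 513496) = (-3131468 + 6*I*sqrt(55527))/515554 = (-3131468 + 6*I*sqrt(55527))*(1/515554) = -1565734/257777 + 3*I*sqrt(55527)/257777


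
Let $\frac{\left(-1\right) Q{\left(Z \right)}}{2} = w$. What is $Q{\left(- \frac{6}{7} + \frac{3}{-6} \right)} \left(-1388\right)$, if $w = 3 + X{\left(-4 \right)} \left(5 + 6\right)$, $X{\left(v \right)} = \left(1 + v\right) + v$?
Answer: $-205424$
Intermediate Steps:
$X{\left(v \right)} = 1 + 2 v$
$w = -74$ ($w = 3 + \left(1 + 2 \left(-4\right)\right) \left(5 + 6\right) = 3 + \left(1 - 8\right) 11 = 3 - 77 = -74$)
$Q{\left(Z \right)} = 148$ ($Q{\left(Z \right)} = \left(-2\right) \left(-74\right) = 148$)
$Q{\left(- \frac{6}{7} + \frac{3}{-6} \right)} \left(-1388\right) = 148 \left(-1388\right) = -205424$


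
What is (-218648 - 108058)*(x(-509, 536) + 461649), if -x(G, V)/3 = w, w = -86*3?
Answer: -151076368638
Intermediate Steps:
w = -258
x(G, V) = 774 (x(G, V) = -3*(-258) = 774)
(-218648 - 108058)*(x(-509, 536) + 461649) = (-218648 - 108058)*(774 + 461649) = -326706*462423 = -151076368638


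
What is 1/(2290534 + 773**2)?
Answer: 1/2888063 ≈ 3.4625e-7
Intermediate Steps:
1/(2290534 + 773**2) = 1/(2290534 + 597529) = 1/2888063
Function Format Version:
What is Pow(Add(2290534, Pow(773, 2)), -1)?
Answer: Rational(1, 2888063) ≈ 3.4625e-7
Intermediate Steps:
Pow(Add(2290534, Pow(773, 2)), -1) = Pow(Add(2290534, 597529), -1) = Pow(2888063, -1) = Rational(1, 2888063)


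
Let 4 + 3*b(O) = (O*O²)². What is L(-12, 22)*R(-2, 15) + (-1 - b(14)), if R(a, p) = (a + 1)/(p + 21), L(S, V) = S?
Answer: -7529534/3 ≈ -2.5098e+6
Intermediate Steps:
b(O) = -4/3 + O⁶/3 (b(O) = -4/3 + (O*O²)²/3 = -4/3 + (O³)²/3 = -4/3 + O⁶/3)
R(a, p) = (1 + a)/(21 + p)
L(-12, 22)*R(-2, 15) + (-1 - b(14)) = -12*(1 - 2)/(21 + 15) + (-1 - (-4/3 + (⅓)*14⁶)) = -12*(-1)/36 + (-1 - (-4/3 + (⅓)*7529536)) = -(-1)/3 + (-1 - (-4/3 + 7529536/3)) = -12*(-1/36) + (-1 - 1*2509844) = ⅓ + (-1 - 2509844) = ⅓ - 2509845 = -7529534/3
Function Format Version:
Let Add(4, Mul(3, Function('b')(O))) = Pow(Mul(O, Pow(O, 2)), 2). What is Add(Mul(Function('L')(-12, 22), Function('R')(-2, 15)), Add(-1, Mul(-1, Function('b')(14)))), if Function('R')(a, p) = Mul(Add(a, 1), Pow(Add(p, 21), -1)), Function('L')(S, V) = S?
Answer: Rational(-7529534, 3) ≈ -2.5098e+6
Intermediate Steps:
Function('b')(O) = Add(Rational(-4, 3), Mul(Rational(1, 3), Pow(O, 6))) (Function('b')(O) = Add(Rational(-4, 3), Mul(Rational(1, 3), Pow(Mul(O, Pow(O, 2)), 2))) = Add(Rational(-4, 3), Mul(Rational(1, 3), Pow(Pow(O, 3), 2))) = Add(Rational(-4, 3), Mul(Rational(1, 3), Pow(O, 6))))
Function('R')(a, p) = Mul(Pow(Add(21, p), -1), Add(1, a)) (Function('R')(a, p) = Mul(Add(1, a), Pow(Add(21, p), -1)) = Mul(Pow(Add(21, p), -1), Add(1, a)))
Add(Mul(Function('L')(-12, 22), Function('R')(-2, 15)), Add(-1, Mul(-1, Function('b')(14)))) = Add(Mul(-12, Mul(Pow(Add(21, 15), -1), Add(1, -2))), Add(-1, Mul(-1, Add(Rational(-4, 3), Mul(Rational(1, 3), Pow(14, 6)))))) = Add(Mul(-12, Mul(Pow(36, -1), -1)), Add(-1, Mul(-1, Add(Rational(-4, 3), Mul(Rational(1, 3), 7529536))))) = Add(Mul(-12, Mul(Rational(1, 36), -1)), Add(-1, Mul(-1, Add(Rational(-4, 3), Rational(7529536, 3))))) = Add(Mul(-12, Rational(-1, 36)), Add(-1, Mul(-1, 2509844))) = Add(Rational(1, 3), Add(-1, -2509844)) = Add(Rational(1, 3), -2509845) = Rational(-7529534, 3)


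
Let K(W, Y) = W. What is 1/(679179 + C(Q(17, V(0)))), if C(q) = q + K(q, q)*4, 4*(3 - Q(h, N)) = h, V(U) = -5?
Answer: 4/2716691 ≈ 1.4724e-6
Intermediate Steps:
Q(h, N) = 3 - h/4
C(q) = 5*q (C(q) = q + q*4 = q + 4*q = 5*q)
1/(679179 + C(Q(17, V(0)))) = 1/(679179 + 5*(3 - ¼*17)) = 1/(679179 + 5*(3 - 17/4)) = 1/(679179 + 5*(-5/4)) = 1/(679179 - 25/4) = 1/(2716691/4) = 4/2716691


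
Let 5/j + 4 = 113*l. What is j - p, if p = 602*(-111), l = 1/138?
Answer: 29334168/439 ≈ 66820.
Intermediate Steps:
l = 1/138 ≈ 0.0072464
j = -690/439 (j = 5/(-4 + 113*(1/138)) = 5/(-4 + 113/138) = 5/(-439/138) = 5*(-138/439) = -690/439 ≈ -1.5718)
p = -66822
j - p = -690/439 - 1*(-66822) = -690/439 + 66822 = 29334168/439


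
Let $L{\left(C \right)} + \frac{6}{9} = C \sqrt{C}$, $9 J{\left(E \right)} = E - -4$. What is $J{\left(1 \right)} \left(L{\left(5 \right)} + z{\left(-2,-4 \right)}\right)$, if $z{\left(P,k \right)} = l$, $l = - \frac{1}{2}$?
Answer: $- \frac{35}{54} + \frac{25 \sqrt{5}}{9} \approx 5.5631$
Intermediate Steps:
$J{\left(E \right)} = \frac{4}{9} + \frac{E}{9}$ ($J{\left(E \right)} = \frac{E - -4}{9} = \frac{E + 4}{9} = \frac{4 + E}{9} = \frac{4}{9} + \frac{E}{9}$)
$l = - \frac{1}{2}$ ($l = \left(-1\right) \frac{1}{2} = - \frac{1}{2} \approx -0.5$)
$z{\left(P,k \right)} = - \frac{1}{2}$
$L{\left(C \right)} = - \frac{2}{3} + C^{\frac{3}{2}}$ ($L{\left(C \right)} = - \frac{2}{3} + C \sqrt{C} = - \frac{2}{3} + C^{\frac{3}{2}}$)
$J{\left(1 \right)} \left(L{\left(5 \right)} + z{\left(-2,-4 \right)}\right) = \left(\frac{4}{9} + \frac{1}{9} \cdot 1\right) \left(\left(- \frac{2}{3} + 5^{\frac{3}{2}}\right) - \frac{1}{2}\right) = \left(\frac{4}{9} + \frac{1}{9}\right) \left(\left(- \frac{2}{3} + 5 \sqrt{5}\right) - \frac{1}{2}\right) = \frac{5 \left(- \frac{7}{6} + 5 \sqrt{5}\right)}{9} = - \frac{35}{54} + \frac{25 \sqrt{5}}{9}$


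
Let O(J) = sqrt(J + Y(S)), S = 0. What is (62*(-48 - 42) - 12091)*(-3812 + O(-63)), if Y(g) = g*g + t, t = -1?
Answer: 67361852 - 141368*I ≈ 6.7362e+7 - 1.4137e+5*I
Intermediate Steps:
Y(g) = -1 + g**2 (Y(g) = g*g - 1 = g**2 - 1 = -1 + g**2)
O(J) = sqrt(-1 + J) (O(J) = sqrt(J + (-1 + 0**2)) = sqrt(J + (-1 + 0)) = sqrt(J - 1) = sqrt(-1 + J))
(62*(-48 - 42) - 12091)*(-3812 + O(-63)) = (62*(-48 - 42) - 12091)*(-3812 + sqrt(-1 - 63)) = (62*(-90) - 12091)*(-3812 + sqrt(-64)) = (-5580 - 12091)*(-3812 + 8*I) = -17671*(-3812 + 8*I) = 67361852 - 141368*I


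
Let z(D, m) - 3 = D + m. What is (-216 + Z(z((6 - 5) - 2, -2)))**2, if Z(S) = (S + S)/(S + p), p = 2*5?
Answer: 46656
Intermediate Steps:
p = 10
z(D, m) = 3 + D + m (z(D, m) = 3 + (D + m) = 3 + D + m)
Z(S) = 2*S/(10 + S) (Z(S) = (S + S)/(S + 10) = (2*S)/(10 + S) = 2*S/(10 + S))
(-216 + Z(z((6 - 5) - 2, -2)))**2 = (-216 + 2*(3 + ((6 - 5) - 2) - 2)/(10 + (3 + ((6 - 5) - 2) - 2)))**2 = (-216 + 2*(3 + (1 - 2) - 2)/(10 + (3 + (1 - 2) - 2)))**2 = (-216 + 2*(3 - 1 - 2)/(10 + (3 - 1 - 2)))**2 = (-216 + 2*0/(10 + 0))**2 = (-216 + 2*0/10)**2 = (-216 + 2*0*(1/10))**2 = (-216 + 0)**2 = (-216)**2 = 46656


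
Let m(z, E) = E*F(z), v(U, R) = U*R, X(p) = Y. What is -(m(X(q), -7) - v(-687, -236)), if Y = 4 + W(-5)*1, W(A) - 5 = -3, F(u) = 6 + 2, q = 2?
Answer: 162188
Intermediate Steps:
F(u) = 8
W(A) = 2 (W(A) = 5 - 3 = 2)
Y = 6 (Y = 4 + 2*1 = 4 + 2 = 6)
X(p) = 6
v(U, R) = R*U
m(z, E) = 8*E (m(z, E) = E*8 = 8*E)
-(m(X(q), -7) - v(-687, -236)) = -(8*(-7) - (-236)*(-687)) = -(-56 - 1*162132) = -(-56 - 162132) = -1*(-162188) = 162188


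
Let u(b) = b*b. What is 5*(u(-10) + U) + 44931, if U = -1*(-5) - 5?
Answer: 45431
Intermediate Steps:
u(b) = b²
U = 0 (U = 5 - 5 = 0)
5*(u(-10) + U) + 44931 = 5*((-10)² + 0) + 44931 = 5*(100 + 0) + 44931 = 5*100 + 44931 = 500 + 44931 = 45431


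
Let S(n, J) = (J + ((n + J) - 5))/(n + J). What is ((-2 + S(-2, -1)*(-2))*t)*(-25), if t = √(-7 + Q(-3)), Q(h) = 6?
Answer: 200*I ≈ 200.0*I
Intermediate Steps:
S(n, J) = (-5 + n + 2*J)/(J + n) (S(n, J) = (J + ((J + n) - 5))/(J + n) = (J + (-5 + J + n))/(J + n) = (-5 + n + 2*J)/(J + n))
t = I (t = √(-7 + 6) = √(-1) = I ≈ 1.0*I)
((-2 + S(-2, -1)*(-2))*t)*(-25) = ((-2 + ((-5 - 2 + 2*(-1))/(-1 - 2))*(-2))*I)*(-25) = ((-2 + ((-5 - 2 - 2)/(-3))*(-2))*I)*(-25) = ((-2 - ⅓*(-9)*(-2))*I)*(-25) = ((-2 + 3*(-2))*I)*(-25) = ((-2 - 6)*I)*(-25) = -8*I*(-25) = 200*I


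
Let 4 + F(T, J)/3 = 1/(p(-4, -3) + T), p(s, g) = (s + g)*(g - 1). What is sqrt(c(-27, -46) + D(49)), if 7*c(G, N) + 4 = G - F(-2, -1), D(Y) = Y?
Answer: sqrt(31278)/26 ≈ 6.8021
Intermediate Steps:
p(s, g) = (-1 + g)*(g + s) (p(s, g) = (g + s)*(-1 + g) = (-1 + g)*(g + s))
F(T, J) = -12 + 3/(28 + T) (F(T, J) = -12 + 3/(((-3)**2 - 1*(-3) - 1*(-4) - 3*(-4)) + T) = -12 + 3/((9 + 3 + 4 + 12) + T) = -12 + 3/(28 + T))
c(G, N) = 205/182 + G/7 (c(G, N) = -4/7 + (G - 3*(-111 - 4*(-2))/(28 - 2))/7 = -4/7 + (G - 3*(-111 + 8)/26)/7 = -4/7 + (G - 3*(-103)/26)/7 = -4/7 + (G - 1*(-309/26))/7 = -4/7 + (G + 309/26)/7 = -4/7 + (309/26 + G)/7 = -4/7 + (309/182 + G/7) = 205/182 + G/7)
sqrt(c(-27, -46) + D(49)) = sqrt((205/182 + (1/7)*(-27)) + 49) = sqrt((205/182 - 27/7) + 49) = sqrt(-71/26 + 49) = sqrt(1203/26) = sqrt(31278)/26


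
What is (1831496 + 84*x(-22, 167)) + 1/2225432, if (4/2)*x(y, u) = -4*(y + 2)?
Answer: 4083347257793/2225432 ≈ 1.8349e+6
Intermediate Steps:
x(y, u) = -4 - 2*y (x(y, u) = (-4*(y + 2))/2 = (-4*(2 + y))/2 = (-8 - 4*y)/2 = -4 - 2*y)
(1831496 + 84*x(-22, 167)) + 1/2225432 = (1831496 + 84*(-4 - 2*(-22))) + 1/2225432 = (1831496 + 84*(-4 + 44)) + 1/2225432 = (1831496 + 84*40) + 1/2225432 = (1831496 + 3360) + 1/2225432 = 1834856 + 1/2225432 = 4083347257793/2225432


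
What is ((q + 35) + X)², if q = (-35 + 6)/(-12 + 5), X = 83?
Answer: 731025/49 ≈ 14919.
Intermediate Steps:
q = 29/7 (q = -29/(-7) = -29*(-⅐) = 29/7 ≈ 4.1429)
((q + 35) + X)² = ((29/7 + 35) + 83)² = (274/7 + 83)² = (855/7)² = 731025/49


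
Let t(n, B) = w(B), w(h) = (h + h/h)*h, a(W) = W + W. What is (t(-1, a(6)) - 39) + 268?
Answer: 385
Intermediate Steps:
a(W) = 2*W
w(h) = h*(1 + h) (w(h) = (h + 1)*h = (1 + h)*h = h*(1 + h))
t(n, B) = B*(1 + B)
(t(-1, a(6)) - 39) + 268 = ((2*6)*(1 + 2*6) - 39) + 268 = (12*(1 + 12) - 39) + 268 = (12*13 - 39) + 268 = (156 - 39) + 268 = 117 + 268 = 385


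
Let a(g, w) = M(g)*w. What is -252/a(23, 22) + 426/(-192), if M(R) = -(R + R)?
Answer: -15947/8096 ≈ -1.9697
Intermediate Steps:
M(R) = -2*R
a(g, w) = -2*g*w (a(g, w) = (-2*g)*w = -2*g*w)
-252/a(23, 22) + 426/(-192) = -252/((-2*23*22)) + 426/(-192) = -252/(-1012) + 426*(-1/192) = -252*(-1/1012) - 71/32 = 63/253 - 71/32 = -15947/8096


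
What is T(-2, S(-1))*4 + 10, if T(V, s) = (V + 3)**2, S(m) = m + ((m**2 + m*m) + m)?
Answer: 14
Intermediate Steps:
S(m) = 2*m + 2*m**2 (S(m) = m + ((m**2 + m**2) + m) = m + (2*m**2 + m) = m + (m + 2*m**2) = 2*m + 2*m**2)
T(V, s) = (3 + V)**2
T(-2, S(-1))*4 + 10 = (3 - 2)**2*4 + 10 = 1**2*4 + 10 = 1*4 + 10 = 4 + 10 = 14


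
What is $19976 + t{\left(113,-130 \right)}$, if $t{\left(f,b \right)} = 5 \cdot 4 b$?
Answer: $17376$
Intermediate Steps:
$t{\left(f,b \right)} = 20 b$
$19976 + t{\left(113,-130 \right)} = 19976 + 20 \left(-130\right) = 19976 - 2600 = 17376$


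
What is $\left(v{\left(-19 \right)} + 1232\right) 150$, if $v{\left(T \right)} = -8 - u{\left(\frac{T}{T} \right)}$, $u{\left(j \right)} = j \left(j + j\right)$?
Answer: $183300$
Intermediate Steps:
$u{\left(j \right)} = 2 j^{2}$ ($u{\left(j \right)} = j 2 j = 2 j^{2}$)
$v{\left(T \right)} = -10$ ($v{\left(T \right)} = -8 - 2 \left(\frac{T}{T}\right)^{2} = -8 - 2 \cdot 1^{2} = -8 - 2 \cdot 1 = -8 - 2 = -10$)
$\left(v{\left(-19 \right)} + 1232\right) 150 = \left(-10 + 1232\right) 150 = 1222 \cdot 150 = 183300$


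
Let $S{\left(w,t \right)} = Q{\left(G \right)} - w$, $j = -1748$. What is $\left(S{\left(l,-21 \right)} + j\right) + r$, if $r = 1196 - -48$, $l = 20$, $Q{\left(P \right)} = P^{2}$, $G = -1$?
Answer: $-523$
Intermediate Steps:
$r = 1244$ ($r = 1196 + 48 = 1244$)
$S{\left(w,t \right)} = 1 - w$ ($S{\left(w,t \right)} = \left(-1\right)^{2} - w = 1 - w$)
$\left(S{\left(l,-21 \right)} + j\right) + r = \left(\left(1 - 20\right) - 1748\right) + 1244 = \left(-19 - 1748\right) + 1244 = -1767 + 1244 = -523$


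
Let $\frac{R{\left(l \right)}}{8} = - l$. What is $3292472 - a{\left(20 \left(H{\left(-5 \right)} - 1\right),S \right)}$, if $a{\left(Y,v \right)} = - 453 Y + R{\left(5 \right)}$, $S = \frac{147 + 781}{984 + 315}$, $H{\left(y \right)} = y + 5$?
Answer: $3283452$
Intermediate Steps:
$R{\left(l \right)} = - 8 l$ ($R{\left(l \right)} = 8 \left(- l\right) = - 8 l$)
$H{\left(y \right)} = 5 + y$
$S = \frac{928}{1299} \approx 0.7144$
$a{\left(Y,v \right)} = -40 - 453 Y$ ($a{\left(Y,v \right)} = - 453 Y - 40 = -40 - 453 Y$)
$3292472 - a{\left(20 \left(H{\left(-5 \right)} - 1\right),S \right)} = 3292472 - \left(-40 - 453 \cdot 20 \left(\left(5 - 5\right) - 1\right)\right) = 3292472 - \left(-40 - 453 \cdot 20 \left(0 - 1\right)\right) = 3292472 - \left(-40 - 453 \cdot 20 \left(-1\right)\right) = 3292472 - \left(-40 - -9060\right) = 3292472 - \left(-40 + 9060\right) = 3292472 - 9020 = 3283452$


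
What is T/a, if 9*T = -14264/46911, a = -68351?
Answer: 14264/28857723849 ≈ 4.9429e-7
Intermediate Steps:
T = -14264/422199 (T = (-14264/46911)/9 = (-14264*1/46911)/9 = (1/9)*(-14264/46911) = -14264/422199 ≈ -0.033785)
T/a = -14264/422199/(-68351) = -14264/422199*(-1/68351) = 14264/28857723849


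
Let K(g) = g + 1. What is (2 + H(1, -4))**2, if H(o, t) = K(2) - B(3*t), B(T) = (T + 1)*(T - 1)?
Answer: 19044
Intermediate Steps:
B(T) = (1 + T)*(-1 + T)
K(g) = 1 + g
H(o, t) = 4 - 9*t**2 (H(o, t) = (1 + 2) - (-1 + (3*t)**2) = 3 - (-1 + 9*t**2) = 3 + (1 - 9*t**2) = 4 - 9*t**2)
(2 + H(1, -4))**2 = (2 + (4 - 9*(-4)**2))**2 = (2 + (4 - 9*16))**2 = (2 + (4 - 144))**2 = (2 - 140)**2 = (-138)**2 = 19044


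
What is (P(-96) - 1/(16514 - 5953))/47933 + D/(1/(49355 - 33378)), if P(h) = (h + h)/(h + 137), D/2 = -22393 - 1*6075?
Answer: -18880161223073838129/20755036933 ≈ -9.0967e+8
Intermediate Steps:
D = -56936 (D = 2*(-22393 - 1*6075) = 2*(-22393 - 6075) = 2*(-28468) = -56936)
P(h) = 2*h/(137 + h) (P(h) = (2*h)/(137 + h) = 2*h/(137 + h))
(P(-96) - 1/(16514 - 5953))/47933 + D/(1/(49355 - 33378)) = (2*(-96)/(137 - 96) - 1/(16514 - 5953))/47933 - 56936/(1/(49355 - 33378)) = (2*(-96)/41 - 1/10561)*(1/47933) - 56936/(1/15977) = (2*(-96)*(1/41) - 1*1/10561)*(1/47933) - 56936/1/15977 = (-192/41 - 1/10561)*(1/47933) - 56936*15977 = -2027753/433001*1/47933 - 909666472 = -2027753/20755036933 - 909666472 = -18880161223073838129/20755036933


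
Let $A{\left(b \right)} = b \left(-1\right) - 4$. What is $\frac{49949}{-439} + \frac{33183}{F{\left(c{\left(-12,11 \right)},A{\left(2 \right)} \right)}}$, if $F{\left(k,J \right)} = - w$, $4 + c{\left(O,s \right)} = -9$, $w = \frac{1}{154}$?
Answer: $- \frac{2243419847}{439} \approx -5.1103 \cdot 10^{6}$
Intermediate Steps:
$w = \frac{1}{154} \approx 0.0064935$
$c{\left(O,s \right)} = -13$ ($c{\left(O,s \right)} = -4 - 9 = -13$)
$A{\left(b \right)} = -4 - b$ ($A{\left(b \right)} = - b - 4 = -4 - b$)
$F{\left(k,J \right)} = - \frac{1}{154}$ ($F{\left(k,J \right)} = \left(-1\right) \frac{1}{154} = - \frac{1}{154}$)
$\frac{49949}{-439} + \frac{33183}{F{\left(c{\left(-12,11 \right)},A{\left(2 \right)} \right)}} = \frac{49949}{-439} + \frac{33183}{- \frac{1}{154}} = 49949 \left(- \frac{1}{439}\right) + 33183 \left(-154\right) = - \frac{49949}{439} - 5110182 = - \frac{2243419847}{439}$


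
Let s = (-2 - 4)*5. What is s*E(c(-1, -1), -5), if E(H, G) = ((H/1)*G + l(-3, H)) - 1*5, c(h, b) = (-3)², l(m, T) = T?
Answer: 1230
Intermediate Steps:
s = -30 (s = -6*5 = -30)
c(h, b) = 9
E(H, G) = -5 + H + G*H (E(H, G) = ((H/1)*G + H) - 1*5 = ((1*H)*G + H) - 5 = (H*G + H) - 5 = (G*H + H) - 5 = (H + G*H) - 5 = -5 + H + G*H)
s*E(c(-1, -1), -5) = -30*(-5 + 9 - 5*9) = -30*(-5 + 9 - 45) = -30*(-41) = 1230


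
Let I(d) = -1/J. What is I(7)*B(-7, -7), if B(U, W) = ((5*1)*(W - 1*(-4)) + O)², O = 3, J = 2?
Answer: -72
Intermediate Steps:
I(d) = -½ (I(d) = -1/2 = -1*½ = -½)
B(U, W) = (23 + 5*W)² (B(U, W) = ((5*1)*(W - 1*(-4)) + 3)² = (5*(W + 4) + 3)² = (5*(4 + W) + 3)² = ((20 + 5*W) + 3)² = (23 + 5*W)²)
I(7)*B(-7, -7) = -(23 + 5*(-7))²/2 = -(23 - 35)²/2 = -½*(-12)² = -½*144 = -72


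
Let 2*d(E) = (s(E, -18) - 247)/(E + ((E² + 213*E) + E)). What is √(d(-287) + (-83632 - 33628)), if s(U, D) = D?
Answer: I*√1390836883415/3444 ≈ 342.43*I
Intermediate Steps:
d(E) = -265/(2*(E² + 215*E)) (d(E) = ((-18 - 247)/(E + ((E² + 213*E) + E)))/2 = (-265/(E + (E² + 214*E)))/2 = (-265/(E² + 215*E))/2 = -265/(2*(E² + 215*E)))
√(d(-287) + (-83632 - 33628)) = √(-265/2/(-287*(215 - 287)) + (-83632 - 33628)) = √(-265/2*(-1/287)/(-72) - 117260) = √(-265/2*(-1/287)*(-1/72) - 117260) = √(-265/41328 - 117260) = √(-4846121545/41328) = I*√1390836883415/3444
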